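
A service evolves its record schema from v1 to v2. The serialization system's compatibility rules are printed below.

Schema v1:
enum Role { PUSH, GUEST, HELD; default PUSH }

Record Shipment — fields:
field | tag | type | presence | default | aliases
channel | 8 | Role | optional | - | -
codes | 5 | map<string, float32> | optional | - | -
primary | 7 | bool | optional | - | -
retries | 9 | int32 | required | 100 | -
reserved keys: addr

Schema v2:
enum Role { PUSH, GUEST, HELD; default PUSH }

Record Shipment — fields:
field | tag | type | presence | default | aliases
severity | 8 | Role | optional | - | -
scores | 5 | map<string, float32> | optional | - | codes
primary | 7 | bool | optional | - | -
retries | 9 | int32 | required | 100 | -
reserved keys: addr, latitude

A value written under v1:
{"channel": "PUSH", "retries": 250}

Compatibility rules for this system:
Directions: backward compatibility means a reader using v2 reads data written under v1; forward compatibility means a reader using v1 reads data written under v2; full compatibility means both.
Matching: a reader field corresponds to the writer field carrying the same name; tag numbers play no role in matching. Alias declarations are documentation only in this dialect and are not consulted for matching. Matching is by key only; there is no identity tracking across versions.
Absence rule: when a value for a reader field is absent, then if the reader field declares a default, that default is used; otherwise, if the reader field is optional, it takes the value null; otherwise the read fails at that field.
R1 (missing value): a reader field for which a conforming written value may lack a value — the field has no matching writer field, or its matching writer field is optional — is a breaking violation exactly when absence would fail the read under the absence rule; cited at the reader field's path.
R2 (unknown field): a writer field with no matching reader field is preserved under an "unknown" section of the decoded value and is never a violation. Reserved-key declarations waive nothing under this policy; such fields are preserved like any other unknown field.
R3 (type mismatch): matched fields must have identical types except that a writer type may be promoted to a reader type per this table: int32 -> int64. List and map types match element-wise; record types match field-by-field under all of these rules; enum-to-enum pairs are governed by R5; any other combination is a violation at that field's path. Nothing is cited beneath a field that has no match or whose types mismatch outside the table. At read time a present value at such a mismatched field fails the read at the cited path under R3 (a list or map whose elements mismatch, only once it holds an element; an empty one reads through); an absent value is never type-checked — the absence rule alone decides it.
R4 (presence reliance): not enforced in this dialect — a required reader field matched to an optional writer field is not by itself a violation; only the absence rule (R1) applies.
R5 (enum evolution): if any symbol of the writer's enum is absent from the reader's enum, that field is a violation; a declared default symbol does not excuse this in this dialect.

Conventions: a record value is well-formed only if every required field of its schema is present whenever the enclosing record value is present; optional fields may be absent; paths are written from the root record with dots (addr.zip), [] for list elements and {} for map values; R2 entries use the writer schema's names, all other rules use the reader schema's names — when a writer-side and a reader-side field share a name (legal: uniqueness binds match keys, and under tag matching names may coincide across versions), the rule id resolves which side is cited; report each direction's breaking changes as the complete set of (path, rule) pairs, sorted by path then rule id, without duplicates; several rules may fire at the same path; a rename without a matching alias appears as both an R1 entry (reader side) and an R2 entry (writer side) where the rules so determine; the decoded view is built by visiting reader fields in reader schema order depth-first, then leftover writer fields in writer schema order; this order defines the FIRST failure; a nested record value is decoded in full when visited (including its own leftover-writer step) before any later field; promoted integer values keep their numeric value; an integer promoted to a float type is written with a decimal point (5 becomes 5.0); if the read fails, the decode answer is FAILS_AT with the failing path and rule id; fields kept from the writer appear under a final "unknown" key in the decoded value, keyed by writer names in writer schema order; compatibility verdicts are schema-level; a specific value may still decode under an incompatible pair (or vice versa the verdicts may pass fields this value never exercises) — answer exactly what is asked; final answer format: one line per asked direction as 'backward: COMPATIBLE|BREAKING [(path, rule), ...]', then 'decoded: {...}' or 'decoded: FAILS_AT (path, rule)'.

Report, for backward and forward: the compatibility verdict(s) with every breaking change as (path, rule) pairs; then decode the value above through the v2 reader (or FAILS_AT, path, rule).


backward: COMPATIBLE []; forward: COMPATIBLE []; decoded: {"severity": null, "scores": null, "primary": null, "retries": 250, "unknown": {"channel": "PUSH"}}

in Shipment below, arrows point writer -> reader
backward pass over Shipment, reader schema v2, writer schema v1:
  severity: no writer match
  scores: no writer match
  primary: paired with writer primary (bool -> bool; writer optional)
  retries: paired with writer retries (int32 -> int32; writer required)
  leftover writer field: channel
  leftover writer field: codes
  => no violations; backward on Shipment: COMPATIBLE
forward pass over Shipment, reader schema v1, writer schema v2:
  channel: no writer match
  codes: no writer match
  primary: paired with writer primary (bool -> bool; writer optional)
  retries: paired with writer retries (int32 -> int32; writer required)
  leftover writer field: severity
  leftover writer field: scores
  => no violations; forward on Shipment: COMPATIBLE
decoding the Shipment value with the v2 reader:
  severity := null (not supplied -> null)
  scores := null (not supplied -> null)
  primary := null (not supplied -> null)
  retries := 250
  writer channel: kept under "unknown"
  => decoded: {"severity": null, "scores": null, "primary": null, "retries": 250, "unknown": {"channel": "PUSH"}}


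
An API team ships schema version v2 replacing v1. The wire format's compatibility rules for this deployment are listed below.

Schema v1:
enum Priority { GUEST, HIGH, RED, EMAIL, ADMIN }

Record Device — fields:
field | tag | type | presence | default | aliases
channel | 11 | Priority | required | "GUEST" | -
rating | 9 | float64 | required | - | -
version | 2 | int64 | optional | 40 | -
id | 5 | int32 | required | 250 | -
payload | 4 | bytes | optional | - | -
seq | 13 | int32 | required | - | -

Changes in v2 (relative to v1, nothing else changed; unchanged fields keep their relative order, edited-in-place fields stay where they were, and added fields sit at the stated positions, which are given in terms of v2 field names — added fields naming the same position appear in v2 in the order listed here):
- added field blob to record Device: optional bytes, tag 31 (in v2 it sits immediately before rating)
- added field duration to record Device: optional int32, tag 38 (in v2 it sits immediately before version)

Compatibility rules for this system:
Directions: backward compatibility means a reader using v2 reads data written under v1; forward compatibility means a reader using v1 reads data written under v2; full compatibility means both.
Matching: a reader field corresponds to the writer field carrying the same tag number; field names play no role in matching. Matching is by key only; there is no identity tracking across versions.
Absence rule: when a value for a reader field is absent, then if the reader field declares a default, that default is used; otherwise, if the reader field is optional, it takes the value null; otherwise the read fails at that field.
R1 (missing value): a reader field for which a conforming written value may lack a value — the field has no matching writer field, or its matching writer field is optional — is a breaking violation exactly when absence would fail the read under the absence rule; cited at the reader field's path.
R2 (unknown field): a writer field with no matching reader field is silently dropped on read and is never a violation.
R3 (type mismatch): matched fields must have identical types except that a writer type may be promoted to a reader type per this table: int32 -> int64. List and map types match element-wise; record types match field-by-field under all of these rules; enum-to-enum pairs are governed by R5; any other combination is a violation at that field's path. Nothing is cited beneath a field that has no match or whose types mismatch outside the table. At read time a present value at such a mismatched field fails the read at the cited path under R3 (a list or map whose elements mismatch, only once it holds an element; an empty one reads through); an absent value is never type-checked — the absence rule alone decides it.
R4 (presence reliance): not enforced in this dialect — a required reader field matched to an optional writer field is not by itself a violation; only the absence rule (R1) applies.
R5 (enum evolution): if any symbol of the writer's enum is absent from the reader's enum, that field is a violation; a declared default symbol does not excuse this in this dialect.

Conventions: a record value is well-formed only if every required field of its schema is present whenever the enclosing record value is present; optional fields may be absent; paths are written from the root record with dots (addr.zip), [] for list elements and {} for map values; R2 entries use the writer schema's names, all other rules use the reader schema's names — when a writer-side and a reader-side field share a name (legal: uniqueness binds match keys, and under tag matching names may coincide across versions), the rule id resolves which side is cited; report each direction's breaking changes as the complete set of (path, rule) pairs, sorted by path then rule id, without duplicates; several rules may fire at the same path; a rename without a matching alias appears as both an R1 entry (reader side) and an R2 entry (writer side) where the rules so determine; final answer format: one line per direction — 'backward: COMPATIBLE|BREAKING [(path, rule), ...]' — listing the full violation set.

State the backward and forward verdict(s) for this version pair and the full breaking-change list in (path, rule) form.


in Device below, arrows point writer -> reader
backward for Device (reader v2, writer v1):
  channel: Priority -> Priority, writer required; from channel
  blob: no writer-side match
  rating: float64 -> float64, writer required; from rating
  duration: no writer-side match
  version: int64 -> int64, writer optional; from version
  id: int32 -> int32, writer required; from id
  payload: bytes -> bytes, writer optional; from payload
  seq: int32 -> int32, writer required; from seq
  => no violations; backward on Device: COMPATIBLE
forward for Device (reader v1, writer v2):
  channel: Priority -> Priority, writer required; from channel
  rating: float64 -> float64, writer required; from rating
  version: int64 -> int64, writer optional; from version
  id: int32 -> int32, writer required; from id
  payload: bytes -> bytes, writer optional; from payload
  seq: int32 -> int32, writer required; from seq
  writer field blob has no reader counterpart
  writer field duration has no reader counterpart
  => no violations; forward on Device: COMPATIBLE

backward: COMPATIBLE []; forward: COMPATIBLE []


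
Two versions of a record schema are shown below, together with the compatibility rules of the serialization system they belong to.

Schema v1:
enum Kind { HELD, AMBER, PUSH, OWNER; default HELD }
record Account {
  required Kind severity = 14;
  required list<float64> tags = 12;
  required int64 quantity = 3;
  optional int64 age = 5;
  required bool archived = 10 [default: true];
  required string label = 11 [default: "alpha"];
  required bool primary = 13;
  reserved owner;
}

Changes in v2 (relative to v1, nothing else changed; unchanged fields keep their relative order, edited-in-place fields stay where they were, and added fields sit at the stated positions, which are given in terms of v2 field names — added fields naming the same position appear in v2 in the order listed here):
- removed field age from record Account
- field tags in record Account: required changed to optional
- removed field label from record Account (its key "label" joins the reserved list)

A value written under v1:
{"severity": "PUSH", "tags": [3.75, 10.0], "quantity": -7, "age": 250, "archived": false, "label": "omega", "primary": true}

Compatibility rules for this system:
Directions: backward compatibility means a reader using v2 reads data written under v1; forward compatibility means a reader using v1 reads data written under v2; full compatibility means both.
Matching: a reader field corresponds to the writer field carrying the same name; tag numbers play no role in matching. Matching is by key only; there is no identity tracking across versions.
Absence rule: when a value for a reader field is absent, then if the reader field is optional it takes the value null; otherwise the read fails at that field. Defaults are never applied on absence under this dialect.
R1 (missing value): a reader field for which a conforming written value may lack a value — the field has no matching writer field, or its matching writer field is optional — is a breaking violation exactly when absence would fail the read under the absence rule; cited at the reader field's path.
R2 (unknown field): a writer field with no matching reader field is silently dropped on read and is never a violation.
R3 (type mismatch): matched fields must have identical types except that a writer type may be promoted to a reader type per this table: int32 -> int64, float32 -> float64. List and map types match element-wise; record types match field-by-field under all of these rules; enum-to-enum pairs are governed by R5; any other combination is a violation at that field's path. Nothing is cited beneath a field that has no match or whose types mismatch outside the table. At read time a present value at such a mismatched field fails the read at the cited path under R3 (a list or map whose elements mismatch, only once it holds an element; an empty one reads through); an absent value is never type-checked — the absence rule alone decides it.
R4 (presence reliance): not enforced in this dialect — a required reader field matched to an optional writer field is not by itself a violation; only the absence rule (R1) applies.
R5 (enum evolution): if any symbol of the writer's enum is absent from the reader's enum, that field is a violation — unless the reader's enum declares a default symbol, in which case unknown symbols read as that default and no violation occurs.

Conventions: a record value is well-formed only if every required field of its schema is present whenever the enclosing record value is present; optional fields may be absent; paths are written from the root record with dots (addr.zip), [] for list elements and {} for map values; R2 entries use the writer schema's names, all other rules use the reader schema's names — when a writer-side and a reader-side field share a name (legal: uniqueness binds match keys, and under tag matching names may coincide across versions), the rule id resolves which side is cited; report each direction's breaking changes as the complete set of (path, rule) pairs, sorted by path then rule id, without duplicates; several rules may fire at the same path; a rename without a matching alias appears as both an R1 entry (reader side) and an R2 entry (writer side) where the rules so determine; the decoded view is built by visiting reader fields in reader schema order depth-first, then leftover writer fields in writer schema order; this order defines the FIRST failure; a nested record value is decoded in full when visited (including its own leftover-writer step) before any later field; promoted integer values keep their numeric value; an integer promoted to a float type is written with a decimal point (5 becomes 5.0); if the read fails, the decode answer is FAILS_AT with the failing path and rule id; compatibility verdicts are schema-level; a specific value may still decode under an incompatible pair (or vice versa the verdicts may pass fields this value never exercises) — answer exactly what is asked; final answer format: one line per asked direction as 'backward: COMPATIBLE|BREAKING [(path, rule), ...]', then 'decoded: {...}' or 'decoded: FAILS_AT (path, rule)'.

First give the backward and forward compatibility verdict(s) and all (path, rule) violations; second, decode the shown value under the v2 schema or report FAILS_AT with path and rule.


in Account below, arrows point writer -> reader
backward for Account (reader v2, writer v1):
  severity <- severity (Kind -> Kind, writer required)
  tags <- tags (list<float64> -> list<float64>, writer required)
  quantity <- quantity (int64 -> int64, writer required)
  archived <- archived (bool -> bool, writer required)
  primary <- primary (bool -> bool, writer required)
  writer age: unknown to reader
  writer label: unknown to reader
  => backward verdict for Account: COMPATIBLE, no violations
forward for Account (reader v1, writer v2):
  severity <- severity (Kind -> Kind, writer required)
  tags <- tags (list<float64> -> list<float64>, writer optional)
  quantity <- quantity (int64 -> int64, writer required)
  no writer field matches reader age
  archived <- archived (bool -> bool, writer required)
  no writer field matches reader label
  primary <- primary (bool -> bool, writer required)
  breaking: (label, R1)
  breaking: (tags, R1)
  => 2 violation(s): forward is BREAKING for Account
migrating the Account value to v2:
  severity := "PUSH"
  tags := [3.75, 10.0]
  quantity := -7
  archived := false
  primary := true
  writer age: unknown -> dropped
  writer label: unknown -> dropped
  => decoded: {"severity": "PUSH", "tags": [3.75, 10.0], "quantity": -7, "archived": false, "primary": true}

backward: COMPATIBLE []; forward: BREAKING [(label, R1), (tags, R1)]; decoded: {"severity": "PUSH", "tags": [3.75, 10.0], "quantity": -7, "archived": false, "primary": true}


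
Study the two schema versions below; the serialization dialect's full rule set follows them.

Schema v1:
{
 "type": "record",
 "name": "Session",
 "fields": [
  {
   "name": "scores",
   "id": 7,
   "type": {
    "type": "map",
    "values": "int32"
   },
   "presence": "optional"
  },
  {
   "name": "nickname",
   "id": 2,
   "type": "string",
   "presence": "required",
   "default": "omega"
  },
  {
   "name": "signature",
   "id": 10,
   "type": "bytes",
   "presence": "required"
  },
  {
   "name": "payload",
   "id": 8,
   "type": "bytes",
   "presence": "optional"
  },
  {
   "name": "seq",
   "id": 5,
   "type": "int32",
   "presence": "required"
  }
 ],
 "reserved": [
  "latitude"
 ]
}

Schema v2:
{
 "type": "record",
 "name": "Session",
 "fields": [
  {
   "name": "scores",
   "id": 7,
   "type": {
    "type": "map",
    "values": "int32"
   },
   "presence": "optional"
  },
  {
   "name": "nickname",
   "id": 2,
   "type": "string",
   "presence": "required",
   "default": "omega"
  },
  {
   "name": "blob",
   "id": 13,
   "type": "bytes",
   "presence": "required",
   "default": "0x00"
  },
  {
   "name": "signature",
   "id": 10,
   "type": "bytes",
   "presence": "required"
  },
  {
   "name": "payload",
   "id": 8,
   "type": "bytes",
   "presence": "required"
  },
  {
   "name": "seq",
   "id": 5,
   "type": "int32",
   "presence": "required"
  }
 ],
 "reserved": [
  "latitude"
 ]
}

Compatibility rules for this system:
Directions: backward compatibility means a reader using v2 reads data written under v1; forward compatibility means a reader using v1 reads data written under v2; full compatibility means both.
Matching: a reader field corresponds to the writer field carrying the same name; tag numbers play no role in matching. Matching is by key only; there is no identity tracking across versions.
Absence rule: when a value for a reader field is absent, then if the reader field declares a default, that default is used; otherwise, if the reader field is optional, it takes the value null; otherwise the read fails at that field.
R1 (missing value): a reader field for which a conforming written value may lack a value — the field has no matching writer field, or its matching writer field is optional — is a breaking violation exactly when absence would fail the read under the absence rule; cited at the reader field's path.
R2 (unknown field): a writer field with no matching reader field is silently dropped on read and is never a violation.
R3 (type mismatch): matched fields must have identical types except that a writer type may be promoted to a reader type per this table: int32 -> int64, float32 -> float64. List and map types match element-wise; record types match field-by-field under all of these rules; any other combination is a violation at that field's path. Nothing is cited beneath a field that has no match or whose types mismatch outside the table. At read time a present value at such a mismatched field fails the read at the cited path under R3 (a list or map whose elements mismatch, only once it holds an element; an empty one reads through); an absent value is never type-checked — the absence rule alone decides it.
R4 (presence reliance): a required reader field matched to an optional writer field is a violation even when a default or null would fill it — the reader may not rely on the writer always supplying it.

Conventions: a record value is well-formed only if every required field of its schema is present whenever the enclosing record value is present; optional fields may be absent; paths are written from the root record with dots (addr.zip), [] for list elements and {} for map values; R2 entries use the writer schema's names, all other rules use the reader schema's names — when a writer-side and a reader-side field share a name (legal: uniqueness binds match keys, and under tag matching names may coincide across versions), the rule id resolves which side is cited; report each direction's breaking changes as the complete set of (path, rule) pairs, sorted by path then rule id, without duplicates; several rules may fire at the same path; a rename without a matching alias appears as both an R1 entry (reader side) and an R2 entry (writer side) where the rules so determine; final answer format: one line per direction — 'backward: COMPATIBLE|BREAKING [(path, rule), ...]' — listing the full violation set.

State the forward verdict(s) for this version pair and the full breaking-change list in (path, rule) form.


forward: COMPATIBLE []

the writer's type comes first in each Session pair
checking forward for Session: reader v1 against writer v2:
  scores <- scores (map<string, int32> -> map<string, int32>, writer optional)
  nickname <- nickname (string -> string, writer required)
  signature <- signature (bytes -> bytes, writer required)
  payload <- payload (bytes -> bytes, writer required)
  seq <- seq (int32 -> int32, writer required)
  leftover writer field: blob
  => forward: COMPATIBLE
remaining Session differences; none change what is asked:
  field payload in record Session: optional changed to required -> matters only for Session's backward compatibility — outside the asked direction
  added field blob to record Session: required bytes, tag 13, default 0x00 (in v2 it sits immediately before signature) -> triggers nothing under Session's printed rules — same verdict


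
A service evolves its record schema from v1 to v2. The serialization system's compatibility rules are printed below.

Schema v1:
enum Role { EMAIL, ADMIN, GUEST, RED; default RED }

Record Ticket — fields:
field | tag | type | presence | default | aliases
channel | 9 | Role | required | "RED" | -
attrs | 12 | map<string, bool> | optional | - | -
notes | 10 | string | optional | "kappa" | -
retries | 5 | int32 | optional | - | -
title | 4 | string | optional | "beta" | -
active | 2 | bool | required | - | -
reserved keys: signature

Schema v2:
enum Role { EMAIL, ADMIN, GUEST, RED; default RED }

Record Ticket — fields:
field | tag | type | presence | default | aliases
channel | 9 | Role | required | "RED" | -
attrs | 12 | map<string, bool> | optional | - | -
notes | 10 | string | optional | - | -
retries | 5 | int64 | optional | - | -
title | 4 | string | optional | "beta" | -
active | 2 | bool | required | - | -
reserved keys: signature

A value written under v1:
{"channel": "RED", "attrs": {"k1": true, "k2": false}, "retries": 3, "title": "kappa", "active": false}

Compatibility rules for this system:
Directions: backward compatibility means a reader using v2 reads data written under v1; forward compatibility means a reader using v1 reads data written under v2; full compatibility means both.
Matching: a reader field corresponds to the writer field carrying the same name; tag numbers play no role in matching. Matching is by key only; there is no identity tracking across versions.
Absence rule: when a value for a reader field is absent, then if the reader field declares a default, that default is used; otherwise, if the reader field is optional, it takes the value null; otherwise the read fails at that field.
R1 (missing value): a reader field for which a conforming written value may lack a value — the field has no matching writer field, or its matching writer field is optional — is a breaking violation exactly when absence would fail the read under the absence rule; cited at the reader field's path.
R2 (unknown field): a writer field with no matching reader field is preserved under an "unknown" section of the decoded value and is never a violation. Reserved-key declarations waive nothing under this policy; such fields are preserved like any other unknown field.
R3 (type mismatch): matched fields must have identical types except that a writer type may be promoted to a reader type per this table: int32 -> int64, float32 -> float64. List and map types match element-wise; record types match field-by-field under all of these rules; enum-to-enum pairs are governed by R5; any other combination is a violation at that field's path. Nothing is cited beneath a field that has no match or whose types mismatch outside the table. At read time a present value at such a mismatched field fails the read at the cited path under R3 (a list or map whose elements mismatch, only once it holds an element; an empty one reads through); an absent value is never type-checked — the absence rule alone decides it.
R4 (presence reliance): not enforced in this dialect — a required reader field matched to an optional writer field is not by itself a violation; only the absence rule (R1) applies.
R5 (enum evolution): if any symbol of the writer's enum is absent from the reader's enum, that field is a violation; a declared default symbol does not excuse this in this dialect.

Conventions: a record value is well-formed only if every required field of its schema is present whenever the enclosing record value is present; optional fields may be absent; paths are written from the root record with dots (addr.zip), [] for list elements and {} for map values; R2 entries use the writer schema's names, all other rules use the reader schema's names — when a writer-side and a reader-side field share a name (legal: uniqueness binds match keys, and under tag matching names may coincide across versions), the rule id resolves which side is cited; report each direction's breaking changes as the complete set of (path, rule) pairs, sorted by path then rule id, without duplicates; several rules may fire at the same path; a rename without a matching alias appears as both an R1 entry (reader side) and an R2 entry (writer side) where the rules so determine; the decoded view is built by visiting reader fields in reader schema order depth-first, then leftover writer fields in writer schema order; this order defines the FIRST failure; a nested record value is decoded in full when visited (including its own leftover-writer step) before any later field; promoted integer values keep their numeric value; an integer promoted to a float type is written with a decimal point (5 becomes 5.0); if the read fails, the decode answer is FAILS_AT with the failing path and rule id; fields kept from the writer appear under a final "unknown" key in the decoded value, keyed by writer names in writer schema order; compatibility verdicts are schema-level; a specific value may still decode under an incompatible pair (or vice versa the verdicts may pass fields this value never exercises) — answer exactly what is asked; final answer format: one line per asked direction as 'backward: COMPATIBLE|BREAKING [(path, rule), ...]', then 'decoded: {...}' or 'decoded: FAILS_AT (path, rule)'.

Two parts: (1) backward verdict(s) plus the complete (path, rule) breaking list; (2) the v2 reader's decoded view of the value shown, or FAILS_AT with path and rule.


backward: COMPATIBLE []; decoded: {"channel": "RED", "attrs": {"k1": true, "k2": false}, "notes": null, "retries": 3, "title": "kappa", "active": false}

arrows below run writer -> reader for Ticket
backward pass over Ticket, reader schema v2, writer schema v1:
  channel: paired with writer channel (Role -> Role; writer required)
  attrs: paired with writer attrs (map<string, bool> -> map<string, bool>; writer optional)
  notes: paired with writer notes (string -> string; writer optional)
  retries: paired with writer retries (int32 -> int64; writer optional)
  title: paired with writer title (string -> string; writer optional)
  active: paired with writer active (bool -> bool; writer required)
  => backward verdict for Ticket: COMPATIBLE, no violations
decode (reader v2):
  channel := "RED"
  attrs := {"k1": true, "k2": false}
  notes := null (not supplied -> null)
  retries := 3 (int32 -> int64)
  title := "kappa"
  active := false
  => decoded: {"channel": "RED", "attrs": {"k1": true, "k2": false}, "notes": null, "retries": 3, "title": "kappa", "active": false}
the rest of the Ticket diff is inert for this question:
  field retries in record Ticket: type int32 changed to int64 -> fires only in the forward direction of Ticket, which is not asked here


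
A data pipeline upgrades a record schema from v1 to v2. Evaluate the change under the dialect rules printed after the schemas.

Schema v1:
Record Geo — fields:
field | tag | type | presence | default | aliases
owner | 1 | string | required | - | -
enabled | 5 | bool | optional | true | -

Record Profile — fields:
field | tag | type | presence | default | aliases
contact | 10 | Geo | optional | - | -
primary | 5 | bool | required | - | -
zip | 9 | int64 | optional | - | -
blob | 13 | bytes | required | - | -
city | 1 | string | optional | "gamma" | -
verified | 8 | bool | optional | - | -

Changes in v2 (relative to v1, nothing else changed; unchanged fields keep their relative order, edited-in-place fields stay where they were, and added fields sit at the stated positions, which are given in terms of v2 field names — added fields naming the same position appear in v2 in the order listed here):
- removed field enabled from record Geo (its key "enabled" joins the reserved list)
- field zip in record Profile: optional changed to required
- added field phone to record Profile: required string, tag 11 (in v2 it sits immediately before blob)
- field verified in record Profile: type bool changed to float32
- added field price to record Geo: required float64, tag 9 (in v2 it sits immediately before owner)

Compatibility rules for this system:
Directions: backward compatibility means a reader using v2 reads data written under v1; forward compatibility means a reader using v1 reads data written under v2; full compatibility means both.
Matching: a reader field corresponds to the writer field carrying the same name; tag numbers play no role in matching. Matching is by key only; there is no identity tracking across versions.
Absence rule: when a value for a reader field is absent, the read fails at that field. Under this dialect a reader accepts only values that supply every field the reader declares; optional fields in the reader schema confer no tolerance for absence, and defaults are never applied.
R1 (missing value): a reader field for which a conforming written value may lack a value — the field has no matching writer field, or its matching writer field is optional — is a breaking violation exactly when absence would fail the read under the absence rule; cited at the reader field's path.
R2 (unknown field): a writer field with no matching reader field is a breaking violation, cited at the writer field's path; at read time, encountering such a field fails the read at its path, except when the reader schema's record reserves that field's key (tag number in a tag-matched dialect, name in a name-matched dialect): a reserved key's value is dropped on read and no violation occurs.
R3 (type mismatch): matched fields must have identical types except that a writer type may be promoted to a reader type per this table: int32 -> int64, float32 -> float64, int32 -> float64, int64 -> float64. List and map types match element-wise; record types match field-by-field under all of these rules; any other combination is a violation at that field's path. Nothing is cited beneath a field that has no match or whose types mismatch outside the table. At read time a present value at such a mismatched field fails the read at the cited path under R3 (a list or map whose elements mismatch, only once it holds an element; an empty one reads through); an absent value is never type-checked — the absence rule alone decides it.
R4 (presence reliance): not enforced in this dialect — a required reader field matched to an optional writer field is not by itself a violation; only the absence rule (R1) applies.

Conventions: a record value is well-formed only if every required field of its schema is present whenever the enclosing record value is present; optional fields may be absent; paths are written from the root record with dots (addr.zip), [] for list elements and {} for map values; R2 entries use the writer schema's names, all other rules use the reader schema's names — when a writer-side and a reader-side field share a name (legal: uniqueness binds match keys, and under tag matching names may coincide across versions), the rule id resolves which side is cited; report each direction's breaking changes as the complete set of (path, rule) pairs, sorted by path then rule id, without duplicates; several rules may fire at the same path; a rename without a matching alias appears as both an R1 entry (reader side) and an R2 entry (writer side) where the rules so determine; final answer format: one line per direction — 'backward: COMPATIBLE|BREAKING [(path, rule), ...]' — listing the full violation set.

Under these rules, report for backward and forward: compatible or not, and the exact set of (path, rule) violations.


arrows below run writer -> reader for Profile
backward for Profile (reader v2, writer v1):
  writer optional, Geo -> Geo: reader contact maps from writer contact
  writer required, bool -> bool: reader primary maps from writer primary
  writer optional, int64 -> int64: reader zip maps from writer zip
  phone: no writer match
  writer required, bytes -> bytes: reader blob maps from writer blob
  writer optional, string -> string: reader city maps from writer city
  writer optional, bool -> float32: reader verified maps from writer verified
  contact.price: no writer match
  writer required, string -> string: reader contact.owner maps from writer contact.owner
  leftover writer field: contact.enabled
  rule R1 violated at city
  rule R1 violated at contact
  rule R1 violated at contact.price
  rule R1 violated at phone
  rule R1 violated at verified
  rule R3 violated at verified
  rule R1 violated at zip
  => backward verdict for Profile: BREAKING, 7 violation(s)
forward for Profile (reader v1, writer v2):
  writer optional, Geo -> Geo: reader contact maps from writer contact
  writer required, bool -> bool: reader primary maps from writer primary
  writer required, int64 -> int64: reader zip maps from writer zip
  writer required, bytes -> bytes: reader blob maps from writer blob
  writer optional, string -> string: reader city maps from writer city
  writer optional, float32 -> bool: reader verified maps from writer verified
  leftover writer field: phone
  writer required, string -> string: reader contact.owner maps from writer contact.owner
  contact.enabled: no writer match
  leftover writer field: contact.price
  rule R1 violated at city
  rule R1 violated at contact
  rule R1 violated at contact.enabled
  rule R2 violated at contact.price
  rule R2 violated at phone
  rule R1 violated at verified
  rule R3 violated at verified
  => forward verdict for Profile: BREAKING, 7 violation(s)

backward: BREAKING [(city, R1), (contact, R1), (contact.price, R1), (phone, R1), (verified, R1), (verified, R3), (zip, R1)]; forward: BREAKING [(city, R1), (contact, R1), (contact.enabled, R1), (contact.price, R2), (phone, R2), (verified, R1), (verified, R3)]


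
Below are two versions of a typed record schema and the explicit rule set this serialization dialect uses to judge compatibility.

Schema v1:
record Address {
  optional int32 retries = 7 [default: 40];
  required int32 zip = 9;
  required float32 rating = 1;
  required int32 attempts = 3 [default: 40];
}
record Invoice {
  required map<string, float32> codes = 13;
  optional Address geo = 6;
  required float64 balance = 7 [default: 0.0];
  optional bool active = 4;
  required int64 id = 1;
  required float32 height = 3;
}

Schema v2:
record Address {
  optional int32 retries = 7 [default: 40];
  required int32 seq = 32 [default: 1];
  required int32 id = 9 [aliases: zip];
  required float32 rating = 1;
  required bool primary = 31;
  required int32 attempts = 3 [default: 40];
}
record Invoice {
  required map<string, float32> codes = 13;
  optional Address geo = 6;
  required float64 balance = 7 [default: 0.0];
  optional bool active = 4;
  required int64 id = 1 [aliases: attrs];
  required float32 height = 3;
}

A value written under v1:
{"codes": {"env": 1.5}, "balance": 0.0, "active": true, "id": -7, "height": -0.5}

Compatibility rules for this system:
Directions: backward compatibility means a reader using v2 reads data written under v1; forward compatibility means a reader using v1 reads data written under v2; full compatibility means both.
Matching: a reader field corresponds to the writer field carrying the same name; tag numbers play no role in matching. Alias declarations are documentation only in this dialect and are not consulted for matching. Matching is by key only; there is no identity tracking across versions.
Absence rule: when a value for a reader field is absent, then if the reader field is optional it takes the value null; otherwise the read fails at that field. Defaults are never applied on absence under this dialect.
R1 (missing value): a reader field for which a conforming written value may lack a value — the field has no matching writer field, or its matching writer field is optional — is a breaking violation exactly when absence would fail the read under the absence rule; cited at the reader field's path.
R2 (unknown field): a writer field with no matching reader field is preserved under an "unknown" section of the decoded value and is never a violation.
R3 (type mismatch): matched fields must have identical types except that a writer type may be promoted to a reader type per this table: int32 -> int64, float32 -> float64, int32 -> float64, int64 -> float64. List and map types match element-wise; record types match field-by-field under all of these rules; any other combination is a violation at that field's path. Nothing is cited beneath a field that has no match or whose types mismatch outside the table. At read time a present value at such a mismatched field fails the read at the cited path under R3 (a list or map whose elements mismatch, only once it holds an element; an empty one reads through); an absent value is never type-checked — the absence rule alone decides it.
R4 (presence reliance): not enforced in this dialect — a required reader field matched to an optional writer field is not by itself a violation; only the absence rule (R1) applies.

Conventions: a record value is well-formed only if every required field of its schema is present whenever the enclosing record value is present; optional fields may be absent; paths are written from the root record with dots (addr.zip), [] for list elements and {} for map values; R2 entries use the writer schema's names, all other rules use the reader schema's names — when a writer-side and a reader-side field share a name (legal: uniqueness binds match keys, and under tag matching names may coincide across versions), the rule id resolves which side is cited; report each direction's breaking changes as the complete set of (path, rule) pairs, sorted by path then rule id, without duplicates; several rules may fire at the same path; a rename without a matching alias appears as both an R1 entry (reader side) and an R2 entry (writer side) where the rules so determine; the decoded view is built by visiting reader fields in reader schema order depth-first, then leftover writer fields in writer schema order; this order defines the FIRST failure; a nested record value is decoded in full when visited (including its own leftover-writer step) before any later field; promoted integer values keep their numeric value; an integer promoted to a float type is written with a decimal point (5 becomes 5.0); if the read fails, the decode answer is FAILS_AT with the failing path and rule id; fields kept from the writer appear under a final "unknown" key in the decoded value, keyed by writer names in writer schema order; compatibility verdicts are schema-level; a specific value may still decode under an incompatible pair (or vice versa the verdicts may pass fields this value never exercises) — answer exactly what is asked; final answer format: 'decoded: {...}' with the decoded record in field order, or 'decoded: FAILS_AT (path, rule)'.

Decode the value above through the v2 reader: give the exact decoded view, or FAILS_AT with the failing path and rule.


decoded: {"codes": {"env": 1.5}, "geo": null, "balance": 0.0, "active": true, "id": -7, "height": -0.5}

arrows below run writer -> reader for Invoice
decode walk for Invoice under reader schema v2:
  codes := {"env": 1.5}
  geo := null (missing; optional => null)
  balance := 0.0
  active := true
  id := -7
  height := -0.5
  => decoded: {"codes": {"env": 1.5}, "geo": null, "balance": 0.0, "active": true, "id": -7, "height": -0.5}
diffs on Invoice not affecting the asked answer:
  added field seq to record Address: required int32, tag 32, default 1 (in v2 it sits immediately before id) -> shifts the Invoice verdicts, not this decode
  renamed field zip to id in record Address (alias zip declared on the renamed field) -> shifts the Invoice verdicts, not this decode
  added field primary to record Address: required bool, tag 31 (in v2 it sits immediately before attempts) -> shifts the Invoice verdicts, not this decode
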